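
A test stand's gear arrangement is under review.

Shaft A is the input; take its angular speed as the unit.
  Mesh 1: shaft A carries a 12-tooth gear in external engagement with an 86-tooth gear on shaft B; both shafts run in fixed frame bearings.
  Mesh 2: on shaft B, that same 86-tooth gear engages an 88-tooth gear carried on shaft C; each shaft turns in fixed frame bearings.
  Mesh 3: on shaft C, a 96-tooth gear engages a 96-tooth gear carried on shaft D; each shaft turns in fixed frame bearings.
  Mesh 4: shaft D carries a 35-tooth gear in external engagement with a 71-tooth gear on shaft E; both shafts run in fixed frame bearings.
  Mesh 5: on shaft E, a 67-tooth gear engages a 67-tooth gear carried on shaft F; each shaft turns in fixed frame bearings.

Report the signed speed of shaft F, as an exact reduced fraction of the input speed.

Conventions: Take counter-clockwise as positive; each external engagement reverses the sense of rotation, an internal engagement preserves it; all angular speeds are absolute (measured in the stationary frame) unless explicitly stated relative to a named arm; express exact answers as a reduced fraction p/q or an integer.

-105/1562

5-mesh fixed-axis compound train (all bearings frame-fixed)
mesh 1 [12T→86T]: |ω|/ω_in = 1×12/86 = 6/43, sense flips to −
mesh 2 [86T→88T]: |ω|/ω_in = (6/43)×86/88 = 3/22, sense flips to +
mesh 3 [96T→96T]: |ω|/ω_in = (3/22)×96/96 = 3/22, sense flips to −
mesh 4 [35T→71T]: |ω|/ω_in = (3/22)×35/71 = 105/1562, sense flips to +
mesh 5 [67T→67T]: |ω|/ω_in = (105/1562)×67/67 = 105/1562, sense flips to −
signed output speed (× input speed) = -105/1562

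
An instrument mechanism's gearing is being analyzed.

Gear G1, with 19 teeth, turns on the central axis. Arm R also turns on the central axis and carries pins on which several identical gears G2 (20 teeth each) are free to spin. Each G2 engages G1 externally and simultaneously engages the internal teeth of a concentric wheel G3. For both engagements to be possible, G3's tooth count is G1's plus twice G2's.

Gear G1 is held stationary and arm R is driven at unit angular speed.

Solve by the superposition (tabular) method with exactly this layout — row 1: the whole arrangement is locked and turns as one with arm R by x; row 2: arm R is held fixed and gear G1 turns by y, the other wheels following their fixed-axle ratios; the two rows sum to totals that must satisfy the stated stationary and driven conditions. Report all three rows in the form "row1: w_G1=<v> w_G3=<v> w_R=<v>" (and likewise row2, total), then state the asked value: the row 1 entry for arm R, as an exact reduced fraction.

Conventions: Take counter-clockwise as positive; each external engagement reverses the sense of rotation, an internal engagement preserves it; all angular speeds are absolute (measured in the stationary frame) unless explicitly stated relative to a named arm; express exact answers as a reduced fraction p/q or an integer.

recognized (axles ride arm R): planetary set, 19/20/59 teeth
row 1 (train locked, turned with arm): all members turn x
row 2 (arm held, sun turns y): ω_ring = −(19/59)·y, ω_arm = 0
boundary: total ω_sun = x + y = 0 and total ω_arm = x = 1  ⇒  y = -1, x = 1
row 2 ring = −(19/59)·(-1) = 19/59
totals (row 1 + row 2): sun 1 + (-1) = 0, ring 1 + 19/59 = 78/59, arm 1 + 0 = 1
asked cell (row1, arm) = 1

row1: w_G1=1 w_G3=1 w_R=1
row2: w_G1=-1 w_G3=19/59 w_R=0
total: w_G1=0 w_G3=78/59 w_R=1
asked value: 1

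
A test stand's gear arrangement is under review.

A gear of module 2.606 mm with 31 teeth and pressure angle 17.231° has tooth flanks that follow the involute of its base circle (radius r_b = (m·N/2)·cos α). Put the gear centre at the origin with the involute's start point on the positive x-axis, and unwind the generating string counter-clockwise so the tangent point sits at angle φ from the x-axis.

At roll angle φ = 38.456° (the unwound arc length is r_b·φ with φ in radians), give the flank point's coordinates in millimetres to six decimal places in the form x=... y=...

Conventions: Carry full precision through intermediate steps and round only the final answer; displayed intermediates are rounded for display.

class = single-mesh tooth geometry [base-circle involute, m = 2.606, 31T]
pitch radius r_p = m·N/2 = 2.606·31/2 = 40.393000
base radius r_b = r_p·cos α = 40.393000·cos 17.231° = 38.580091
roll angle φ = 38.456° = 0.67118382 rad
x = r_b·(cos φ + φ·sin φ) = 46.315562
y = r_b·(sin φ − φ·cos φ) = 3.715989

x=46.315562 y=3.715989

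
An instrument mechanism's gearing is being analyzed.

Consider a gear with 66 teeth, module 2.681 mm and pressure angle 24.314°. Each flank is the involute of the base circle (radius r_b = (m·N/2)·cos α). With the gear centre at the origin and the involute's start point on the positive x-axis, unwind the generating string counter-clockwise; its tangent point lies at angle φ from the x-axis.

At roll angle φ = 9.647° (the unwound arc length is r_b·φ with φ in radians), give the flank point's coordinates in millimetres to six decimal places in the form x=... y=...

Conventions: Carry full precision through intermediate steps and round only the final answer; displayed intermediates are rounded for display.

recognized (one wheel, involute flank): single-mesh tooth geometry, m = 2.681, N = 66
pitch radius r_p = m·N/2 = 2.681·66/2 = 88.473000
base radius r_b = r_p·cos α = 88.473000·cos 24.314° = 80.625684
roll angle φ = 9.647° = 0.16837191 rad
x = r_b·(cos φ + φ·sin φ) = 81.760430
y = r_b·(sin φ − φ·cos φ) = 0.127917

x=81.760430 y=0.127917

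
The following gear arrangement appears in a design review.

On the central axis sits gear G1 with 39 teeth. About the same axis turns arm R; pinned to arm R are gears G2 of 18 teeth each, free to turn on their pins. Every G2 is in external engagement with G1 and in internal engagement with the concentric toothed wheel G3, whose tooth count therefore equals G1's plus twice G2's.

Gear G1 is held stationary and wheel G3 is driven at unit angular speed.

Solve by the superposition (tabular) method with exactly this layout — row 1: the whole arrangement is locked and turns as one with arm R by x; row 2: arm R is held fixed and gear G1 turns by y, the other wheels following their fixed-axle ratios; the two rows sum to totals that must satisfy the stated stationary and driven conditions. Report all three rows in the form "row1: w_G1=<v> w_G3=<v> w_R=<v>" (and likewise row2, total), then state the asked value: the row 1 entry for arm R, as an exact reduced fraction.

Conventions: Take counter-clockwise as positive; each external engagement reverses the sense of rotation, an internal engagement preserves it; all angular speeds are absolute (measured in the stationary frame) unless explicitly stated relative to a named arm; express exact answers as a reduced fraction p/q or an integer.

topology: planetary set — G1 39T / G2 18T / G3 75T, arm = carrier (Willis)
superposition row 1 [locked train]: every member turns x
row 2 — arm fixed, fixed-axis ratios: sun y, ring −(39/75)·y, arm 0
boundary: total ω_sun = x + y = 0 and total ω_ring = x − (39/75)·y = 1  ⇒  y = -25/38, x = 25/38
row 2 ring = −(39/75)·(-25/38) = 13/38
totals (row 1 + row 2): sun 25/38 + (-25/38) = 0, ring 25/38 + 13/38 = 1, arm 25/38 + 0 = 25/38
asked cell (row1, arm) = 25/38

row1: w_G1=25/38 w_G3=25/38 w_R=25/38
row2: w_G1=-25/38 w_G3=13/38 w_R=0
total: w_G1=0 w_G3=1 w_R=25/38
asked value: 25/38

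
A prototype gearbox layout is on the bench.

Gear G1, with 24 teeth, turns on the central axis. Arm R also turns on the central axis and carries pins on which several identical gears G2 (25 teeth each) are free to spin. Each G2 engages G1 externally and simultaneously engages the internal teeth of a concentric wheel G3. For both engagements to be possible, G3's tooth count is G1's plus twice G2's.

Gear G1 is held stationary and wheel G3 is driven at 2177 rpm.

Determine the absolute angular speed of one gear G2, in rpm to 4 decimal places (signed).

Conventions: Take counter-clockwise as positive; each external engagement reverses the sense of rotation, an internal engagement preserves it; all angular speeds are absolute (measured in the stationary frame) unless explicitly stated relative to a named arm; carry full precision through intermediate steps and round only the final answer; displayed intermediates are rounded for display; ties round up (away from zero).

topology: planetary set — G1 24T / G2 25T / G3 74T, arm = carrier (Willis)
normalise by the input: solve with ω_ring = 1, then scale by 2177 rpm
ring teeth: 24 + 2·25 = 74
24(ω_sun−ω_arm) = −74(ω_ring−ω_arm),  ω_sun = 0, ω_ring = 1
24(0−ω_arm) = −74(1−ω_arm)  ⇒  98·ω_arm = 74  ⇒  ω_arm = 37/49
sun–planet mesh: 24·(0−37/49) = −25·(ω_p−ω_arm)  ⇒  ω_p−ω_arm = 888/1225
ω_p = 37/49 + 888/1225 = 37/25
scale: ω_p = 37/25 × 2177 rpm = +3221.9600 rpm

+3221.9600 rpm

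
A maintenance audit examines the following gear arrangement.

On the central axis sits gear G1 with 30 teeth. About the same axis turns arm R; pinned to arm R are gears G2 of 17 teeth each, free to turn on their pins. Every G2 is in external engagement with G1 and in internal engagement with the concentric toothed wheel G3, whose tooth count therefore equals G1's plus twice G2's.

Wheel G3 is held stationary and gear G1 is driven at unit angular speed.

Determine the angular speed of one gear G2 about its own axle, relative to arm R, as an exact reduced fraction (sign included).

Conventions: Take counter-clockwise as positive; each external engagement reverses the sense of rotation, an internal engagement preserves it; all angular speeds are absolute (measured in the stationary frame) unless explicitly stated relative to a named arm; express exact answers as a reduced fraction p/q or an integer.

-960/799

recognized (axles ride arm R): planetary set, 30/17/64 teeth
ring teeth: 30 + 2·17 = 64
30(ω_sun−ω_arm) = −64(ω_ring−ω_arm),  ω_ring = 0, ω_sun = 1
30(1−ω_arm) = −64(0−ω_arm)  ⇒  94·ω_arm = 30  ⇒  ω_arm = 15/47
sun–planet mesh: 30·(1−15/47) = −17·(ω_p−ω_arm)  ⇒  ω_p−ω_arm = -960/799
exact speed ratio = -960/799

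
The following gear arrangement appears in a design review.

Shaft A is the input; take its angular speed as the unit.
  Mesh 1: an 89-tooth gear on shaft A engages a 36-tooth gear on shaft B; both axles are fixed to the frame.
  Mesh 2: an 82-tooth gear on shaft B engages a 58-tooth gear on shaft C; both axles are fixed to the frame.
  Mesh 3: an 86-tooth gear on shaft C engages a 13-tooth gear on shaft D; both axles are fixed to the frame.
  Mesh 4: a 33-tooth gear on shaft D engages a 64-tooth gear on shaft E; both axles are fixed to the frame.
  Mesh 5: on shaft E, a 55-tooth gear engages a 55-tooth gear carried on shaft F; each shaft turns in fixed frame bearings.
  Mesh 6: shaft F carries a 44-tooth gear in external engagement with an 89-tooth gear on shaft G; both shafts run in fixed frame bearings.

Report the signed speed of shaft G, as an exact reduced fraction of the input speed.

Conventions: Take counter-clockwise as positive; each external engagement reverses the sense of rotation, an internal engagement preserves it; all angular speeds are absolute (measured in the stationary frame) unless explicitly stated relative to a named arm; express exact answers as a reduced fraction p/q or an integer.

213323/36192

6-mesh fixed-axis compound train (all bearings frame-fixed)
mesh 1 [89T→36T]: |ω|/ω_in = 1×89/36 = 89/36, sense flips to −
mesh 2 [82T→58T]: |ω|/ω_in = (89/36)×82/58 = 3649/1044, sense flips to +
mesh 3 [86T→13T]: |ω|/ω_in = (3649/1044)×86/13 = 156907/6786, sense flips to −
mesh 4 [33T→64T]: |ω|/ω_in = (156907/6786)×33/64 = 1725977/144768, sense flips to +
mesh 5 [55T→55T]: |ω|/ω_in = (1725977/144768)×55/55 = 1725977/144768, sense flips to −
mesh 6 [44T→89T]: |ω|/ω_in = (1725977/144768)×44/89 = 213323/36192, sense flips to +
signed output speed (× input speed) = 213323/36192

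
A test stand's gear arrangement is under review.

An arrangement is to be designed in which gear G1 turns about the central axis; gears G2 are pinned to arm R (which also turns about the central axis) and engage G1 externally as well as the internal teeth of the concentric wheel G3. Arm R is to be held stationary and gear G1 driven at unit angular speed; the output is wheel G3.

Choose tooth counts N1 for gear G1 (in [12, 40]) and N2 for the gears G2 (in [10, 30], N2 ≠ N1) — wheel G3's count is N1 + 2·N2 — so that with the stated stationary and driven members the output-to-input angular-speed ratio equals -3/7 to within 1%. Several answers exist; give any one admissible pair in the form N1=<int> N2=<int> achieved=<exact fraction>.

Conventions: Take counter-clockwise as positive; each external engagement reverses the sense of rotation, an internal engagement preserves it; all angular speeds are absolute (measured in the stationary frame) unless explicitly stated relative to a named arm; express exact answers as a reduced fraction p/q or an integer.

N1=15 N2=10 achieved=-3/7

topology: planetary set — design target -3/7, arm = carrier (Willis)
Willis with ω_arm = 0: ω_ring/ω_sun = −N1/N3; set equal to -3/7  ⇒  N3/N1 = −1/(-3/7) = 7/3
N3 = N1 + 2·N2  ⇒  N2/N1 = (N3/N1 − 1)/2 = (7/3 − 1)/2 = 2/3
smallest multiple with N1 ≥ 12 and N2 ≥ 10: k = 5  ⇒  N1 = 5·3 = 15, N2 = 5·2 = 10 (N1 ≤ 40, N2 ≤ 30, N2 ≠ N1 ✓), N3 = 15 + 2·10 = 35
check: −N1/N3 with N1 = 15, N3 = 35 gives -3/7; |achieved − target| = 0 ≤ 3/700 ✓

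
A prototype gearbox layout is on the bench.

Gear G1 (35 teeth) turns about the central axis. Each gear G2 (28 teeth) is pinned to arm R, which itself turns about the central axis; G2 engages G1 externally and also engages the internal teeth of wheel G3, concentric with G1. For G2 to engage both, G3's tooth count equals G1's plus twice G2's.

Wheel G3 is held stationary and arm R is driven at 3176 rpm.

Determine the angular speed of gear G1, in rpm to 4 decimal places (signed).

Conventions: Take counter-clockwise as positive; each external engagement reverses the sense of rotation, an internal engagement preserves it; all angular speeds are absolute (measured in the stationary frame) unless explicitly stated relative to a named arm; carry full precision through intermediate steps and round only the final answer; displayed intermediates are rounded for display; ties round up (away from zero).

class = planetary set [G3 = 35+2·28 = 91; Willis about the carrier]
normalise by the input: solve with ω_arm = 1, then scale by 3176 rpm
ring teeth: 35 + 2·28 = 91
35(ω_sun−ω_arm) = −91(ω_ring−ω_arm),  ω_ring = 0, ω_arm = 1
ω_sun = 1 − (91/35)(0−1) = 18/5
scale: ω_sun = 18/5 × 3176 rpm = +11433.6000 rpm

+11433.6000 rpm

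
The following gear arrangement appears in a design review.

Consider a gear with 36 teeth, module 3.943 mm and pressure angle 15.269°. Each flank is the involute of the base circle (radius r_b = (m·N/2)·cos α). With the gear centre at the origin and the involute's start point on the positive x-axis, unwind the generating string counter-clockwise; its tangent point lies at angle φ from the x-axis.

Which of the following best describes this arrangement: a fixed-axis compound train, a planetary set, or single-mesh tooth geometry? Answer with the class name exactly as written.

single-mesh tooth geometry

single-mesh involute tooth geometry (36T wheel at module 3.943)
classification: single-mesh tooth geometry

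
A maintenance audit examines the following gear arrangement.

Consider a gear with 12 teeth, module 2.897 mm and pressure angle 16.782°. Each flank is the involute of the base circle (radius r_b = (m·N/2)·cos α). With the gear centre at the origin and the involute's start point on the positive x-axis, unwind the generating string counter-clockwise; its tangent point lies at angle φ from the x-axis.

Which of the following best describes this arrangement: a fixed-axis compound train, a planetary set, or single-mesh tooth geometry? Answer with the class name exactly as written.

single-mesh tooth geometry

recognized (one wheel, involute flank): single-mesh tooth geometry, m = 2.897, N = 12
classification: single-mesh tooth geometry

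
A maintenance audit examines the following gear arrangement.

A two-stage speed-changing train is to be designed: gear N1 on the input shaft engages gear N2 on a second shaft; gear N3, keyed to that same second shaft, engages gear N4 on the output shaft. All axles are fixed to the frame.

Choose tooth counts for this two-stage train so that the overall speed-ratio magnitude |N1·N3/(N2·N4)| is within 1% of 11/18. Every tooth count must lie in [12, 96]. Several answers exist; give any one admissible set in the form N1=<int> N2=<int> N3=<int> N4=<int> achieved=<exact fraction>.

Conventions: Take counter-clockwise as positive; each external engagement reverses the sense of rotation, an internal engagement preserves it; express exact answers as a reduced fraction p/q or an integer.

N1=12 N2=36 N3=22 N4=12 achieved=11/18

design class (target 11/18): fixed-axis compound train
target = 11/18 in lowest terms: an exact hit needs N1·N3 = k·11 and N2·N4 = k·18 for one integer k, every count in [12, 96]; additionally prefer no 1:1 stage (N1 ≠ N2, N3 ≠ N4)
k = 1…23: no 1:1-free in-range split of k·11 and k·18 into factor pairs; take k = 24
k = 24: N1·N3 = 264 = 12·22, N2·N4 = 432 = 36·12
achieved = 12·22/(36·12) = 11/18; |achieved − target| = 0 ≤ 11/1800 ✓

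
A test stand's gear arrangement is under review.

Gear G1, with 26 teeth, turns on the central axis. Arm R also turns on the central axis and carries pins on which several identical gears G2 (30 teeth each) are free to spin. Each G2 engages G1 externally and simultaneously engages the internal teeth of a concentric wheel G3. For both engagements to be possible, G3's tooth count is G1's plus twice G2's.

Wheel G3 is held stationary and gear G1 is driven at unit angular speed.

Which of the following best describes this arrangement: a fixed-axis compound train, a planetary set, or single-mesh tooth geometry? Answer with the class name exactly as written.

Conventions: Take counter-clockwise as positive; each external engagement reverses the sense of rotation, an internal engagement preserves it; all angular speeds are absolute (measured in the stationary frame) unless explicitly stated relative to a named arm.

planetary set

recognized (axles ride arm R): planetary set, 26/30/86 teeth
classification: planetary set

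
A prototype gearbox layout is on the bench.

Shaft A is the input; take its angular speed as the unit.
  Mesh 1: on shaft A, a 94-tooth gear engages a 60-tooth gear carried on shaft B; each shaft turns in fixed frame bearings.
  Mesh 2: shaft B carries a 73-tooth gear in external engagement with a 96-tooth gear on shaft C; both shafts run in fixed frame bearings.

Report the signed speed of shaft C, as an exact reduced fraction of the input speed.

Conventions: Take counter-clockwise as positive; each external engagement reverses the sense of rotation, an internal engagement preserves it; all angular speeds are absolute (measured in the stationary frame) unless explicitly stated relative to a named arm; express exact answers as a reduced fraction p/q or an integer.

2-mesh fixed-axis compound train (all bearings frame-fixed)
mesh 1 [94T→60T]: |ω|/ω_in = 1×94/60 = 47/30, sense flips to −
mesh 2 [73T→96T]: |ω|/ω_in = (47/30)×73/96 = 3431/2880, sense flips to +
signed output speed (× input speed) = 3431/2880

3431/2880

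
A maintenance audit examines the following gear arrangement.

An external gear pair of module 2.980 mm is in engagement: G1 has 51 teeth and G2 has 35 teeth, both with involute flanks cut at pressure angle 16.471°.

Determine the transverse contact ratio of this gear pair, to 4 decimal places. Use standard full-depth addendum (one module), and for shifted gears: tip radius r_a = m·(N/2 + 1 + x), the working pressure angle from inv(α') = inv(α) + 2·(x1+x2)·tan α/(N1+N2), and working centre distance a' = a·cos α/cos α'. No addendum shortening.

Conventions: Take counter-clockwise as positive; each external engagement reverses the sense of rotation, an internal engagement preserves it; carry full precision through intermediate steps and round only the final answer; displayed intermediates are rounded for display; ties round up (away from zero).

recognized (one external pair, fixed centres): single-mesh tooth geometry, m = 2.980, N1 = 51, N2 = 35
base radii: r_b1 = 72.871626, r_b2 = 50.009939
tip radii: r_a1 = 78.970000, r_a2 = 55.130000
no profile shift: α' = α, a' = a
action lengths: √(r_a1²−r_b1²) = 30.430035, √(r_a2²−r_b2²) = 23.201786
base pitch p_b = π·m·cos α = 8.977763
CR = (30.430035 + 23.201786 − 128.140000·sin 16.47100°)/8.977763 = 1.927015
contact ratio ≈ 1.9270

1.9270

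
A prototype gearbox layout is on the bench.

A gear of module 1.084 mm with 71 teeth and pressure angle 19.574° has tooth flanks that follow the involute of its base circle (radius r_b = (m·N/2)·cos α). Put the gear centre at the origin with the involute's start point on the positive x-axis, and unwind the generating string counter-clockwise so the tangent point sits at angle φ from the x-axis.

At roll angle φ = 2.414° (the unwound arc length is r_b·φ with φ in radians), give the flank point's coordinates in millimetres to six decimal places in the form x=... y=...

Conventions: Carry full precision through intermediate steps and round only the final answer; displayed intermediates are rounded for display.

topology: single-mesh involute geometry — m = 1.084, N = 71
pitch radius r_p = m·N/2 = 1.084·71/2 = 38.482000
base radius r_b = r_p·cos α = 38.482000·cos 19.574° = 36.258109
roll angle φ = 2.414° = 0.04213225 rad
x = r_b·(cos φ + φ·sin φ) = 36.290276
y = r_b·(sin φ − φ·cos φ) = 0.000904

x=36.290276 y=0.000904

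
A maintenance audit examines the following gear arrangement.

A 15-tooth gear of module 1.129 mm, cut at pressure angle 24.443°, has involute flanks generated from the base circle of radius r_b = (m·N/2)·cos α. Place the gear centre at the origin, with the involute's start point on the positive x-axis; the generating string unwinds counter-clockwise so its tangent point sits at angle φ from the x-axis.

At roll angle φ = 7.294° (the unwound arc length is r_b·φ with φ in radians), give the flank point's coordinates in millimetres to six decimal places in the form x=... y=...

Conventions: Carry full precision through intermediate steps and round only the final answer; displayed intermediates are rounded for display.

x=7.770798 y=0.005293

class = single-mesh tooth geometry [base-circle involute, m = 1.129, 15T]
pitch radius r_p = m·N/2 = 1.129·15/2 = 8.467500
base radius r_b = r_p·cos α = 8.467500·cos 24.443° = 7.708587
roll angle φ = 7.294° = 0.12730432 rad
x = r_b·(cos φ + φ·sin φ) = 7.770798
y = r_b·(sin φ − φ·cos φ) = 0.005293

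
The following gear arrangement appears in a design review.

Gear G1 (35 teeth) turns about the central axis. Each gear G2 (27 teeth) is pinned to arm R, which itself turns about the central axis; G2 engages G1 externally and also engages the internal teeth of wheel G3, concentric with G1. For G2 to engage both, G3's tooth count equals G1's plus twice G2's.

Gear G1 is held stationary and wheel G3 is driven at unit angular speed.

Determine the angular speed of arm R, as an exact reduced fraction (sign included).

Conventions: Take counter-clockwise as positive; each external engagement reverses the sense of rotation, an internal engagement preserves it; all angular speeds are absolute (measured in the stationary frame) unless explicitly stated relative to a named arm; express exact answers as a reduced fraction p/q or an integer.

planetary set (35T centre, 27T on arm, 89T internal) — Willis relation
ring teeth: 35 + 2·27 = 89
35(ω_sun−ω_arm) = −89(ω_ring−ω_arm),  ω_sun = 0, ω_ring = 1
35(0−ω_arm) = −89(1−ω_arm)  ⇒  124·ω_arm = 89  ⇒  ω_arm = 89/124
exact speed ratio = 89/124

89/124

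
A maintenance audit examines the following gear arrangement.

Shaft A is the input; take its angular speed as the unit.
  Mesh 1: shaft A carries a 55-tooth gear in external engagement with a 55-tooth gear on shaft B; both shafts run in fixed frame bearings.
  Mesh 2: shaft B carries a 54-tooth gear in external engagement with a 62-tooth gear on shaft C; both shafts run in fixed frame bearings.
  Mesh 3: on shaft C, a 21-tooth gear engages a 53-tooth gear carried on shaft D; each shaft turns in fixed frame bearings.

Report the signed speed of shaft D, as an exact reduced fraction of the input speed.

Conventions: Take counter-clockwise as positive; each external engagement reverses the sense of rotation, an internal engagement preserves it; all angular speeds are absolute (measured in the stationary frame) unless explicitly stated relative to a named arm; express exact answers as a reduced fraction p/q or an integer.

-567/1643

3-mesh fixed-axis compound train (all bearings frame-fixed)
mesh 1 [55T→55T]: |ω|/ω_in = 1×55/55 = 1, sense flips to −
mesh 2 [54T→62T]: |ω|/ω_in = 1×54/62 = 27/31, sense flips to +
mesh 3 [21T→53T]: |ω|/ω_in = (27/31)×21/53 = 567/1643, sense flips to −
signed output speed (× input speed) = -567/1643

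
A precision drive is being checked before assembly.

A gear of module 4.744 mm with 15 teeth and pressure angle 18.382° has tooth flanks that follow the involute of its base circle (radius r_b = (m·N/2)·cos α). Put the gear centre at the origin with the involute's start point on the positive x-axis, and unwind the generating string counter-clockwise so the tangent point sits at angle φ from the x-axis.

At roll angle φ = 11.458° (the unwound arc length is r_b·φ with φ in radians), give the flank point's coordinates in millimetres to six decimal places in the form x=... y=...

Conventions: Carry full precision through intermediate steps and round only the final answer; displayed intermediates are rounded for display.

topology: single-mesh involute geometry — m = 4.744, N = 15
pitch radius r_p = m·N/2 = 4.744·15/2 = 35.580000
base radius r_b = r_p·cos α = 35.580000·cos 18.382° = 33.764535
roll angle φ = 11.458° = 0.19997983 rad
x = r_b·(cos φ + φ·sin φ) = 34.432954
y = r_b·(sin φ − φ·cos φ) = 0.089652

x=34.432954 y=0.089652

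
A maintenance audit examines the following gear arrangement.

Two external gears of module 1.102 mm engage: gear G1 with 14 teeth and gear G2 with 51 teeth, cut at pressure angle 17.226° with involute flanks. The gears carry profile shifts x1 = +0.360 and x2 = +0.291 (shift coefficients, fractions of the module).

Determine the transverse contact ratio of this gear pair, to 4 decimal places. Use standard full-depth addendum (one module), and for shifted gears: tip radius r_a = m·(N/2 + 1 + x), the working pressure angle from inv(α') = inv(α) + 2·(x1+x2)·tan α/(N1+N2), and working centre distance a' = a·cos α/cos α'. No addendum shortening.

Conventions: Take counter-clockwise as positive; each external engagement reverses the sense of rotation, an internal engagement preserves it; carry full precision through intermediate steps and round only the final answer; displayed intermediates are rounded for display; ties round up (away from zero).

topology: single-mesh involute geometry — m = 1.102, 14T/51T pair
base radii: r_b1 = 7.367981, r_b2 = 26.840504
tip radii: r_a1 = 9.212720, r_a2 = 29.523682
inv(α') = inv(17.226°) + 2·(+0.360+0.291)·tan α/(14+51) = 0.01560915  ⇒  α' = 20.29990°
a' = a·cos α / cos α' = 35.8150·cos 17.226°/cos 20.29990° = 36.473895
action lengths: √(r_a1²−r_b1²) = 5.530557, √(r_a2²−r_b2²) = 12.297771
base pitch p_b = π·m·cos α = 3.306742
CR = (5.530557 + 12.297771 − 36.473895·sin 20.29990°)/3.306742 = 1.564771
contact ratio ≈ 1.5648

1.5648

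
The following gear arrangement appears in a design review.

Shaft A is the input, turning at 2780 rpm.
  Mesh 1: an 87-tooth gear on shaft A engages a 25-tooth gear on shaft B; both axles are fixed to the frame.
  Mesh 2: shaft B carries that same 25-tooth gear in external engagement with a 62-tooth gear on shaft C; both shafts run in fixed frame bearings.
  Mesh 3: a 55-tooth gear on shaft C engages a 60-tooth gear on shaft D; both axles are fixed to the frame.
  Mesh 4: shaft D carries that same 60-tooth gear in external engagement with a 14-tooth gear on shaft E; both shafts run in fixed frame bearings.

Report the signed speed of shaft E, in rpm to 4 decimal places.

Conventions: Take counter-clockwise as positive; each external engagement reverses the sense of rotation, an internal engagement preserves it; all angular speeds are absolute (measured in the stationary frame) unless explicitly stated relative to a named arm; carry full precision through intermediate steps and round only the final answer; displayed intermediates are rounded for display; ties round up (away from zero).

+15325.2304 rpm

topology: fixed-axis compound train — 4 meshes, A→E
mesh 1 [87T→25T]: ω = 2780.0000×87/25 = 9674.4000 rpm, sense flips to −
mesh 2 [25T→62T]: ω = 9674.4000×25/62 = 3900.9677 rpm, sense flips to +
mesh 3 [55T→60T]: ω = 3900.9677×55/60 = 3575.8871 rpm, sense flips to −
mesh 4 [60T→14T]: ω = 3575.8871×60/14 = 15325.2304 rpm, sense flips to +
signed output speed = +15325.2304 rpm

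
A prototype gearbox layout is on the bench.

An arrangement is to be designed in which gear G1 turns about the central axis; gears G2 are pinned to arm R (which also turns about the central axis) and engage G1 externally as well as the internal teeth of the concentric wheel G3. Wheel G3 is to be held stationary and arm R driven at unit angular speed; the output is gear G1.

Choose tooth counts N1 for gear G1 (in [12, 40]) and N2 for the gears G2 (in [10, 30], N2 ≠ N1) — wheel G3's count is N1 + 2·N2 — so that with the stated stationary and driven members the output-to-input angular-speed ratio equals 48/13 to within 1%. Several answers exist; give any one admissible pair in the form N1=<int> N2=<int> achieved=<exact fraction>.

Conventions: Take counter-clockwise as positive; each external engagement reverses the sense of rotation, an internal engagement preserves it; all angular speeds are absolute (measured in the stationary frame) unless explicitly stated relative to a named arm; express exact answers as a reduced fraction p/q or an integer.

N1=13 N2=11 achieved=48/13

planetary set to be sized for 48/13 (Willis relation)
Willis with ω_ring = 0: ω_sun/ω_arm = (N1+N3)/N1; set equal to 48/13  ⇒  N3/N1 = 48/13 − 1 = 35/13
N3 = N1 + 2·N2  ⇒  N2/N1 = (N3/N1 − 1)/2 = (35/13 − 1)/2 = 11/13
smallest multiple with N1 ≥ 12 and N2 ≥ 10: k = 1  ⇒  N1 = 1·13 = 13, N2 = 1·11 = 11 (N1 ≤ 40, N2 ≤ 30, N2 ≠ N1 ✓), N3 = 13 + 2·11 = 35
check: (N1+N3)/N1 with N1 = 13, N3 = 35 gives 48/13; |achieved − target| = 0 ≤ 12/325 ✓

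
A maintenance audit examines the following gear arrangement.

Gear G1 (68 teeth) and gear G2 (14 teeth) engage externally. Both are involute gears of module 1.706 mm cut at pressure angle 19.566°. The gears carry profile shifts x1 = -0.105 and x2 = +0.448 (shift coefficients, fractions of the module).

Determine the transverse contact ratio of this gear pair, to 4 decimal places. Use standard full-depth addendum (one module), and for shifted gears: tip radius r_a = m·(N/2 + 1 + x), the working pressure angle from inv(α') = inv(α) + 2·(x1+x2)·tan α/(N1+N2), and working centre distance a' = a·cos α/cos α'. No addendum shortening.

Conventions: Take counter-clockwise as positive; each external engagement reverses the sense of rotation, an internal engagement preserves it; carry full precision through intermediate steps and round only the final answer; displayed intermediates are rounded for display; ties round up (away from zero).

class = single-mesh tooth geometry [involute pair 68T × 14T, m = 1.706]
base radii: r_b1 = 54.654637, r_b2 = 11.252425
tip radii: r_a1 = 59.530870, r_a2 = 14.412288
inv(α') = inv(19.566°) + 2·(-0.105+0.448)·tan α/(68+14) = 0.01689770  ⇒  α' = 20.82452°
a' = a·cos α / cos α' = 69.9460·cos 19.566°/cos 20.82452° = 70.513449
action lengths: √(r_a1²−r_b1²) = 23.596506, √(r_a2²−r_b2²) = 9.005386
base pitch p_b = π·m·cos α = 5.050077
CR = (23.596506 + 9.005386 − 70.513449·sin 20.82452°)/5.050077 = 1.491833
contact ratio ≈ 1.4918

1.4918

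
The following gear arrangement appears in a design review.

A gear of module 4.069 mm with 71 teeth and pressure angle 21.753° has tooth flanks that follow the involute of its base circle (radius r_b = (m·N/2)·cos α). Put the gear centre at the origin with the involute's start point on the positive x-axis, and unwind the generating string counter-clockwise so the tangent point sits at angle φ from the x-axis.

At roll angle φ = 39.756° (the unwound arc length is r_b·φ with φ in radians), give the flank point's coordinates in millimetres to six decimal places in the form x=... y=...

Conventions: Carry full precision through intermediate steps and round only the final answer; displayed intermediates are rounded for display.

topology: single-mesh involute geometry — m = 4.069, N = 71
pitch radius r_p = m·N/2 = 4.069·71/2 = 144.449500
base radius r_b = r_p·cos α = 144.449500·cos 21.753° = 134.163273
roll angle φ = 39.756° = 0.69387310 rad
x = r_b·(cos φ + φ·sin φ) = 162.675685
y = r_b·(sin φ − φ·cos φ) = 14.233021

x=162.675685 y=14.233021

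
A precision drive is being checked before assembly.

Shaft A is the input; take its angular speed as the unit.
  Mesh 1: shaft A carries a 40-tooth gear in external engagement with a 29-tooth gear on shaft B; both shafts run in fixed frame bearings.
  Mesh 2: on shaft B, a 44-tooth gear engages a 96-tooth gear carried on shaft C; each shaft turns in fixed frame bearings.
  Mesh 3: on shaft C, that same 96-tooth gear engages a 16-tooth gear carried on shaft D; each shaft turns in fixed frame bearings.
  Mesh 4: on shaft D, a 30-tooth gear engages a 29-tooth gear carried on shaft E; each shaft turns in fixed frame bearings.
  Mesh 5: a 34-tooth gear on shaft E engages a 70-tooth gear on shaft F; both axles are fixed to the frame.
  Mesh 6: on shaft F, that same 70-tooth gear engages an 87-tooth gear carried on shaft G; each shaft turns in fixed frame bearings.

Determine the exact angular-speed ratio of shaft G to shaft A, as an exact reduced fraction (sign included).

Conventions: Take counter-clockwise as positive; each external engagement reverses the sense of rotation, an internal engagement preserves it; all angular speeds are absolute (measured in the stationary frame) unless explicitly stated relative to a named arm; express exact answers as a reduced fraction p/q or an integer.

37400/24389

class = fixed-axis compound train [6 meshes; 6 ratios multiply, 6 sense flips]
mesh 1 [40T→29T]: running ratio 40/29, sense −
mesh 2 [44T→96T]: running ratio 55/87, sense +
mesh 3 [96T→16T]: running ratio 110/29, sense −
mesh 4 [30T→29T]: running ratio 3300/841, sense +
mesh 5 [34T→70T]: running ratio 11220/5887, sense −
mesh 6 [70T→87T]: running ratio 37400/24389, sense +
ω_out/ω_in = 37400/24389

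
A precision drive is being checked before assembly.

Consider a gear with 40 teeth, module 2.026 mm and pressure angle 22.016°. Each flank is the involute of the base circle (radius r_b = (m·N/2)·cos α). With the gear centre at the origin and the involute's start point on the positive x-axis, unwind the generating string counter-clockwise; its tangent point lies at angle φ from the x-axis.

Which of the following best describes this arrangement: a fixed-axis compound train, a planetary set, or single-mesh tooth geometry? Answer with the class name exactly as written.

single-mesh involute tooth geometry (40T wheel at module 2.026)
classification: single-mesh tooth geometry

single-mesh tooth geometry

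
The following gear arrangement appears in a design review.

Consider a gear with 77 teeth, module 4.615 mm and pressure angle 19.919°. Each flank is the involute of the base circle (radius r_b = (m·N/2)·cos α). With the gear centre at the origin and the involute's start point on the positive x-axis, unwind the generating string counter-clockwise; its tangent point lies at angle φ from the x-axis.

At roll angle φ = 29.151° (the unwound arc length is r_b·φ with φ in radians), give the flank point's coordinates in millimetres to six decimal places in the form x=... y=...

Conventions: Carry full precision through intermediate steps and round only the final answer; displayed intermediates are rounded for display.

recognized (one wheel, involute flank): single-mesh tooth geometry, m = 4.615, N = 77
pitch radius r_p = m·N/2 = 4.615·77/2 = 177.677500
base radius r_b = r_p·cos α = 177.677500·cos 19.919° = 167.047979
roll angle φ = 29.151° = 0.50878093 rad
x = r_b·(cos φ + φ·sin φ) = 187.289644
y = r_b·(sin φ − φ·cos φ) = 7.145432

x=187.289644 y=7.145432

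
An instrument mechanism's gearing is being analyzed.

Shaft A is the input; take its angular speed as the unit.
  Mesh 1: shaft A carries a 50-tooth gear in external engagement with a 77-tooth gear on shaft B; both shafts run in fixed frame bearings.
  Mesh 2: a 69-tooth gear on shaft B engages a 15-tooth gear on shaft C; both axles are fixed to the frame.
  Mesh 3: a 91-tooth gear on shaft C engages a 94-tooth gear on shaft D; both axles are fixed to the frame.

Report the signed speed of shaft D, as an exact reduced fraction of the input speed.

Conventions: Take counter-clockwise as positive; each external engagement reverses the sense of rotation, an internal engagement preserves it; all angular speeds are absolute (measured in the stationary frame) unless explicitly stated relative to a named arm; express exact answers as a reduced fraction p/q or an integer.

3-mesh fixed-axis compound train (all bearings frame-fixed)
mesh 1 [50T→77T]: |ω|/ω_in = 1×50/77 = 50/77, sense flips to −
mesh 2 [69T→15T]: |ω|/ω_in = (50/77)×69/15 = 230/77, sense flips to +
mesh 3 [91T→94T]: |ω|/ω_in = (230/77)×91/94 = 1495/517, sense flips to −
signed output speed (× input speed) = -1495/517

-1495/517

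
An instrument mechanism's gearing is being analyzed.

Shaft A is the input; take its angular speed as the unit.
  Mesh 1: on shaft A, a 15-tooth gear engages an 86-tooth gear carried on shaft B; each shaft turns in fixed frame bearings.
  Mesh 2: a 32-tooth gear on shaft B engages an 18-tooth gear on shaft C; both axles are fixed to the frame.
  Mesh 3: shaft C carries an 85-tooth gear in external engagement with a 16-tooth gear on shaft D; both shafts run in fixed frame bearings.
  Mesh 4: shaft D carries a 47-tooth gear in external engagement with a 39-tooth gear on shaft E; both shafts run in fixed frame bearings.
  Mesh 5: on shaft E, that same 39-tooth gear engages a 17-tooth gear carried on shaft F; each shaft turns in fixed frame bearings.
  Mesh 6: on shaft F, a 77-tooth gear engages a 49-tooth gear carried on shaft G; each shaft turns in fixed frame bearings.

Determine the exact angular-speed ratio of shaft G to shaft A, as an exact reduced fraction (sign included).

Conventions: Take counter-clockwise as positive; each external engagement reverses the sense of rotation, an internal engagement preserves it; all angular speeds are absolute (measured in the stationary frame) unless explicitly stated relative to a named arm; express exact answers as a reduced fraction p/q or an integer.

12925/1806

class = fixed-axis compound train [6 meshes; 6 ratios multiply, 6 sense flips]
mesh 1 [15T→86T]: running ratio 15/86, sense −
mesh 2 [32T→18T]: running ratio 40/129, sense +
mesh 3 [85T→16T]: running ratio 425/258, sense −
mesh 4 [47T→39T]: running ratio 19975/10062, sense +
mesh 5 [39T→17T]: running ratio 1175/258, sense −
mesh 6 [77T→49T]: running ratio 12925/1806, sense +
ω_out/ω_in = 12925/1806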